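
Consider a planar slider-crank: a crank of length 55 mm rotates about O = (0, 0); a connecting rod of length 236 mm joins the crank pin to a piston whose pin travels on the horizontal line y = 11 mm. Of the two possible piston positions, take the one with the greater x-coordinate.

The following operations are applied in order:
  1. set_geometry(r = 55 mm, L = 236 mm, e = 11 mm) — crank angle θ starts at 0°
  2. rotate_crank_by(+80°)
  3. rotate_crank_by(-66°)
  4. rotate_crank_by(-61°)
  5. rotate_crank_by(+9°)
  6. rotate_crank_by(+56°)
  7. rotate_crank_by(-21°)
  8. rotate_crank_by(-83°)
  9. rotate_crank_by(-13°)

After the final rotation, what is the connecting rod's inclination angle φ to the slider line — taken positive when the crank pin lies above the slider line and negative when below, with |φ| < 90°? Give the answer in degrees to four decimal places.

-16.0688

set_geometry: r = 55 mm, L = 236 mm, e = 11 mm; θ ← 0°
rotate_crank_by(+80°): θ ← 0° +80° = 80°
rotate_crank_by(-66°): θ ← 80° -66° = 14°
rotate_crank_by(-61°): θ ← 14° -61° = -47°
rotate_crank_by(+9°): θ ← -47° +9° = -38°
rotate_crank_by(+56°): θ ← -38° +56° = 18°
rotate_crank_by(-21°): θ ← 18° -21° = -3°
rotate_crank_by(-83°): θ ← -3° -83° = -86°
rotate_crank_by(-13°): θ ← -86° -13° = -99°
crank pin P = (r cos θ, r sin θ) = (-8.603896, -54.322859)
h = r sin θ − e = -54.322859 − 11 = -65.322859
sin φ = h / L = -65.322859 / 236 = -0.27679177
φ = arcsin(-0.27679177) = -16.068821°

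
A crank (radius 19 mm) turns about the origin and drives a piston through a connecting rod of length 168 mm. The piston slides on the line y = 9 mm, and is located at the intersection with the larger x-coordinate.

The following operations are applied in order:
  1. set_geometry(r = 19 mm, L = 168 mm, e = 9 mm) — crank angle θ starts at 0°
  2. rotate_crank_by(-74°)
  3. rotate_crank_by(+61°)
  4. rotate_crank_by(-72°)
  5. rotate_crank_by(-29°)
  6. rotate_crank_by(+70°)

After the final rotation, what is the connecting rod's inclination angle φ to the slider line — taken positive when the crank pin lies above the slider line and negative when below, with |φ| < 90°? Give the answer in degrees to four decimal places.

-7.5929

set_geometry: r = 19 mm, L = 168 mm, e = 9 mm; θ ← 0°
rotate_crank_by(-74°): θ ← 0° -74° = -74°
rotate_crank_by(+61°): θ ← -74° +61° = -13°
rotate_crank_by(-72°): θ ← -13° -72° = -85°
rotate_crank_by(-29°): θ ← -85° -29° = -114°
rotate_crank_by(+70°): θ ← -114° +70° = -44°
crank pin P = (r cos θ, r sin θ) = (13.667456, -13.198509)
h = r sin θ − e = -13.198509 − 9 = -22.198509
sin φ = h / L = -22.198509 / 168 = -0.13213398
φ = arcsin(-0.13213398) = -7.592924°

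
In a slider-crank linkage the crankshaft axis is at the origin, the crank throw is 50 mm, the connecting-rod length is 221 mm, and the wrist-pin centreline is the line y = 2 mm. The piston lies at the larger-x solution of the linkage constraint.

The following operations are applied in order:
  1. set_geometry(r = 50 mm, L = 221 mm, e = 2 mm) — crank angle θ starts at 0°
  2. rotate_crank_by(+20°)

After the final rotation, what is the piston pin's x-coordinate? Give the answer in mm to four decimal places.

set_geometry: r = 50 mm, L = 221 mm, e = 2 mm; θ ← 0°
rotate_crank_by(+20°): θ ← 0° +20° = 20°
crank pin P = (r cos θ, r sin θ) = (46.984631, 17.101007)
h = r sin θ − e = 17.101007 − 2 = 15.101007
x = r cos θ + √(L² − h²) = 46.984631 + √(48841.0 − 228.0404) = 46.984631 + 220.483468 = 267.468099

267.4681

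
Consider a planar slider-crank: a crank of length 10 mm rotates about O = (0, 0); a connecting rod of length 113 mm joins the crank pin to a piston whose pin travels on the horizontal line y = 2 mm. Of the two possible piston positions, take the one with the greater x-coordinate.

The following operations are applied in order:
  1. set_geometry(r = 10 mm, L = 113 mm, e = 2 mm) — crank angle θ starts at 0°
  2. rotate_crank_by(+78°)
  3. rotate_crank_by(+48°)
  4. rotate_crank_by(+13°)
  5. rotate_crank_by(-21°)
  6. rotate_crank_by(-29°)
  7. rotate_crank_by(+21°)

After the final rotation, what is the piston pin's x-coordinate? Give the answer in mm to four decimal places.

set_geometry: r = 10 mm, L = 113 mm, e = 2 mm; θ ← 0°
rotate_crank_by(+78°): θ ← 0° +78° = 78°
rotate_crank_by(+48°): θ ← 78° +48° = 126°
rotate_crank_by(+13°): θ ← 126° +13° = 139°
rotate_crank_by(-21°): θ ← 139° -21° = 118°
rotate_crank_by(-29°): θ ← 118° -29° = 89°
rotate_crank_by(+21°): θ ← 89° +21° = 110°
crank pin P = (r cos θ, r sin θ) = (-3.420201, 9.396926)
h = r sin θ − e = 9.396926 − 2 = 7.396926
x = r cos θ + √(L² − h²) = -3.420201 + √(12769.0 − 54.7145) = -3.420201 + 112.757640 = 109.337439

109.3374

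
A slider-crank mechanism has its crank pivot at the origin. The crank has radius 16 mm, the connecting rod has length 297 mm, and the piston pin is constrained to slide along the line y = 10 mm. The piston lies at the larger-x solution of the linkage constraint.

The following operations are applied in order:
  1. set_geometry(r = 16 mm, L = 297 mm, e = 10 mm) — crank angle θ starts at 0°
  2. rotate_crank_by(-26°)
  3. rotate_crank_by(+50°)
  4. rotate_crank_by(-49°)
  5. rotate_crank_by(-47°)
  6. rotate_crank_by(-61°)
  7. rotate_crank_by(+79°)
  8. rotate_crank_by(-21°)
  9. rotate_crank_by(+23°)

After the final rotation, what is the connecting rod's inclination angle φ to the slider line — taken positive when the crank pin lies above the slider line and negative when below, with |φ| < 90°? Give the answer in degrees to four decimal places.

-4.3657

set_geometry: r = 16 mm, L = 297 mm, e = 10 mm; θ ← 0°
rotate_crank_by(-26°): θ ← 0° -26° = -26°
rotate_crank_by(+50°): θ ← -26° +50° = 24°
rotate_crank_by(-49°): θ ← 24° -49° = -25°
rotate_crank_by(-47°): θ ← -25° -47° = -72°
rotate_crank_by(-61°): θ ← -72° -61° = -133°
rotate_crank_by(+79°): θ ← -133° +79° = -54°
rotate_crank_by(-21°): θ ← -54° -21° = -75°
rotate_crank_by(+23°): θ ← -75° +23° = -52°
crank pin P = (r cos θ, r sin θ) = (9.850584, -12.608172)
h = r sin θ − e = -12.608172 − 10 = -22.608172
sin φ = h / L = -22.608172 / 297 = -0.07612179
φ = arcsin(-0.07612179) = -4.365680°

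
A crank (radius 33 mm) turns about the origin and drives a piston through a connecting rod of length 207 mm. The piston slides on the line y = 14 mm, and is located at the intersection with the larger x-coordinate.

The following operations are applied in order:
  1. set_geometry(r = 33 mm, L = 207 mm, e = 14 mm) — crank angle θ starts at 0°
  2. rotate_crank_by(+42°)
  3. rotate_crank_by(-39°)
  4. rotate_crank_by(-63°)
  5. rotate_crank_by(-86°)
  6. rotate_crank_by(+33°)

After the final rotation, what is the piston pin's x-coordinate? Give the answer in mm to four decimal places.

189.2932

set_geometry: r = 33 mm, L = 207 mm, e = 14 mm; θ ← 0°
rotate_crank_by(+42°): θ ← 0° +42° = 42°
rotate_crank_by(-39°): θ ← 42° -39° = 3°
rotate_crank_by(-63°): θ ← 3° -63° = -60°
rotate_crank_by(-86°): θ ← -60° -86° = -146°
rotate_crank_by(+33°): θ ← -146° +33° = -113°
crank pin P = (r cos θ, r sin θ) = (-12.894127, -30.376660)
h = r sin θ − e = -30.376660 − 14 = -44.376660
x = r cos θ + √(L² − h²) = -12.894127 + √(42849.0 − 1969.2880) = -12.894127 + 202.187319 = 189.293192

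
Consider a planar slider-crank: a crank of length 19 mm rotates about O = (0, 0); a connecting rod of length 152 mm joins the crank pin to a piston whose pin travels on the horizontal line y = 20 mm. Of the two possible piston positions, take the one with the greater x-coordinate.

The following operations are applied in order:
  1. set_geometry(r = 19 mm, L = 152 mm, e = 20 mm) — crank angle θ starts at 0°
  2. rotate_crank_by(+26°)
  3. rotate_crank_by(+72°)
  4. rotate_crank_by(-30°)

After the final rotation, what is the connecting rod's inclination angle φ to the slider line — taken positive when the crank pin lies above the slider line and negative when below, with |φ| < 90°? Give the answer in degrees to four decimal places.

set_geometry: r = 19 mm, L = 152 mm, e = 20 mm; θ ← 0°
rotate_crank_by(+26°): θ ← 0° +26° = 26°
rotate_crank_by(+72°): θ ← 26° +72° = 98°
rotate_crank_by(-30°): θ ← 98° -30° = 68°
crank pin P = (r cos θ, r sin θ) = (7.117525, 17.616493)
h = r sin θ − e = 17.616493 − 20 = -2.383507
sin φ = h / L = -2.383507 / 152 = -0.01568097
φ = arcsin(-0.01568097) = -0.898490°

-0.8985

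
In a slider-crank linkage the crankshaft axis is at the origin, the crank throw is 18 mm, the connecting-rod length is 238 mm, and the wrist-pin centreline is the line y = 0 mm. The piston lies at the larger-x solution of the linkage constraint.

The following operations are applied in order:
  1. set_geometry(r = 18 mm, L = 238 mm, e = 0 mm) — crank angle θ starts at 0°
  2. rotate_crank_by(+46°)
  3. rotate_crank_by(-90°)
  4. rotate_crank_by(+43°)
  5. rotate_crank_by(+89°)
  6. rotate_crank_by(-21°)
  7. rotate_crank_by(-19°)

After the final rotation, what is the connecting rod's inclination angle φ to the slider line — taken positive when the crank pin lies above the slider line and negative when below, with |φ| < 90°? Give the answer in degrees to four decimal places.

3.2220

set_geometry: r = 18 mm, L = 238 mm, e = 0 mm; θ ← 0°
rotate_crank_by(+46°): θ ← 0° +46° = 46°
rotate_crank_by(-90°): θ ← 46° -90° = -44°
rotate_crank_by(+43°): θ ← -44° +43° = -1°
rotate_crank_by(+89°): θ ← -1° +89° = 88°
rotate_crank_by(-21°): θ ← 88° -21° = 67°
rotate_crank_by(-19°): θ ← 67° -19° = 48°
crank pin P = (r cos θ, r sin θ) = (12.044351, 13.376607)
h = r sin θ − e = 13.376607 − 0 = 13.376607
sin φ = h / L = 13.376607 / 238 = 0.05620423
φ = arcsin(0.05620423) = 3.221963°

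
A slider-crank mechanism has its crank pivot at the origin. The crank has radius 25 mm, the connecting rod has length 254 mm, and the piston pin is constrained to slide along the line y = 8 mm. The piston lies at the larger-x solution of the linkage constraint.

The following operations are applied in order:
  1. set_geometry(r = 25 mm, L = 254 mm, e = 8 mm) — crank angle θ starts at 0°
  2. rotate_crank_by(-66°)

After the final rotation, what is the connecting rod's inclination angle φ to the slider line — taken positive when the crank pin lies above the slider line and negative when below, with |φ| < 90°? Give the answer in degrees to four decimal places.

-6.9736

set_geometry: r = 25 mm, L = 254 mm, e = 8 mm; θ ← 0°
rotate_crank_by(-66°): θ ← 0° -66° = -66°
crank pin P = (r cos θ, r sin θ) = (10.168416, -22.838636)
h = r sin θ − e = -22.838636 − 8 = -30.838636
sin φ = h / L = -30.838636 / 254 = -0.12141195
φ = arcsin(-0.12141195) = -6.973597°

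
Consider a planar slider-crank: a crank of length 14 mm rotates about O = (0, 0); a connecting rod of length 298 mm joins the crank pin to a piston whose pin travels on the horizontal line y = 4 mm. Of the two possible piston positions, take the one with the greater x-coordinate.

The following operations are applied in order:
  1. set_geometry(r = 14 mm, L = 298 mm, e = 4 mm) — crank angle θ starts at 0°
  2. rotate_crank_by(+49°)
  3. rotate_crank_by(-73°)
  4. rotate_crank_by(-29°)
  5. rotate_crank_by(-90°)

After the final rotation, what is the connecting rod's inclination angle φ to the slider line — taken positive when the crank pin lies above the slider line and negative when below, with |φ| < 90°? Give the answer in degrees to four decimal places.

set_geometry: r = 14 mm, L = 298 mm, e = 4 mm; θ ← 0°
rotate_crank_by(+49°): θ ← 0° +49° = 49°
rotate_crank_by(-73°): θ ← 49° -73° = -24°
rotate_crank_by(-29°): θ ← -24° -29° = -53°
rotate_crank_by(-90°): θ ← -53° -90° = -143°
crank pin P = (r cos θ, r sin θ) = (-11.180897, -8.425410)
h = r sin θ − e = -8.425410 − 4 = -12.425410
sin φ = h / L = -12.425410 / 298 = -0.04169601
φ = arcsin(-0.04169601) = -2.389698°

-2.3897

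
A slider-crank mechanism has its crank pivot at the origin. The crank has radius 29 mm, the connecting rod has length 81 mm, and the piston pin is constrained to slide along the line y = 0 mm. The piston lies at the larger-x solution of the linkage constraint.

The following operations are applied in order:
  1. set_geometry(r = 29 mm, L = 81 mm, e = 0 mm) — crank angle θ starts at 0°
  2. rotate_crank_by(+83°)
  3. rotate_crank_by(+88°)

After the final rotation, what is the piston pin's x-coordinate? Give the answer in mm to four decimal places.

52.2299

set_geometry: r = 29 mm, L = 81 mm, e = 0 mm; θ ← 0°
rotate_crank_by(+83°): θ ← 0° +83° = 83°
rotate_crank_by(+88°): θ ← 83° +88° = 171°
crank pin P = (r cos θ, r sin θ) = (-28.642962, 4.536599)
h = r sin θ − e = 4.536599 − 0 = 4.536599
x = r cos θ + √(L² − h²) = -28.642962 + √(6561.0 − 20.5807) = -28.642962 + 80.872859 = 52.229897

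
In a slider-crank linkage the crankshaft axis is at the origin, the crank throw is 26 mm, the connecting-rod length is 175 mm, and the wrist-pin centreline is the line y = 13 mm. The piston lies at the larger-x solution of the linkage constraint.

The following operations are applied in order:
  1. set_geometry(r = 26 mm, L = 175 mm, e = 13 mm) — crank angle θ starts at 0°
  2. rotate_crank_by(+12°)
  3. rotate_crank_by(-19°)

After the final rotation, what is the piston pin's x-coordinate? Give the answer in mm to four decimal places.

set_geometry: r = 26 mm, L = 175 mm, e = 13 mm; θ ← 0°
rotate_crank_by(+12°): θ ← 0° +12° = 12°
rotate_crank_by(-19°): θ ← 12° -19° = -7°
crank pin P = (r cos θ, r sin θ) = (25.806200, -3.168603)
h = r sin θ − e = -3.168603 − 13 = -16.168603
x = r cos θ + √(L² − h²) = 25.806200 + √(30625.0 − 261.4237) = 25.806200 + 174.251474 = 200.057674

200.0577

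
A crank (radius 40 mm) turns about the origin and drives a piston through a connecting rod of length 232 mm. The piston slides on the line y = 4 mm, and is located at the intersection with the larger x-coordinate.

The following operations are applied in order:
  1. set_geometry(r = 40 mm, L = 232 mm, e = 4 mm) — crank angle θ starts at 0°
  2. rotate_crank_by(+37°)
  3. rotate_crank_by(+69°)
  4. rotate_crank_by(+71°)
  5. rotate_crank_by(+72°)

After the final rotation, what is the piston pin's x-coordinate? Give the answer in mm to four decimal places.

213.9518

set_geometry: r = 40 mm, L = 232 mm, e = 4 mm; θ ← 0°
rotate_crank_by(+37°): θ ← 0° +37° = 37°
rotate_crank_by(+69°): θ ← 37° +69° = 106°
rotate_crank_by(+71°): θ ← 106° +71° = 177°
rotate_crank_by(+72°): θ ← 177° +72° = 249°
crank pin P = (r cos θ, r sin θ) = (-14.334718, -37.343217)
h = r sin θ − e = -37.343217 − 4 = -41.343217
x = r cos θ + √(L² − h²) = -14.334718 + √(53824.0 − 1709.2616) = -14.334718 + 228.286527 = 213.951809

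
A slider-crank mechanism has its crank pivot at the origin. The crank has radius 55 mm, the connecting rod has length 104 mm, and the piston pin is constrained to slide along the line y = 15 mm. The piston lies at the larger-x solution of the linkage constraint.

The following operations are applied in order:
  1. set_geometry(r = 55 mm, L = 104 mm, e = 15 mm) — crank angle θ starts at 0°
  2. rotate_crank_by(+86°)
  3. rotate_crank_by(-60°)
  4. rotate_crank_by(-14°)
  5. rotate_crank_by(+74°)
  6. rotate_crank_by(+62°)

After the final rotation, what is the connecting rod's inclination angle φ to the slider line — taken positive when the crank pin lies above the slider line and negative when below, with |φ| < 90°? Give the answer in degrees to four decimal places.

set_geometry: r = 55 mm, L = 104 mm, e = 15 mm; θ ← 0°
rotate_crank_by(+86°): θ ← 0° +86° = 86°
rotate_crank_by(-60°): θ ← 86° -60° = 26°
rotate_crank_by(-14°): θ ← 26° -14° = 12°
rotate_crank_by(+74°): θ ← 12° +74° = 86°
rotate_crank_by(+62°): θ ← 86° +62° = 148°
crank pin P = (r cos θ, r sin θ) = (-46.642645, 29.145560)
h = r sin θ − e = 29.145560 − 15 = 14.145560
sin φ = h / L = 14.145560 / 104 = 0.13601500
φ = arcsin(0.13601500) = 7.817316°

7.8173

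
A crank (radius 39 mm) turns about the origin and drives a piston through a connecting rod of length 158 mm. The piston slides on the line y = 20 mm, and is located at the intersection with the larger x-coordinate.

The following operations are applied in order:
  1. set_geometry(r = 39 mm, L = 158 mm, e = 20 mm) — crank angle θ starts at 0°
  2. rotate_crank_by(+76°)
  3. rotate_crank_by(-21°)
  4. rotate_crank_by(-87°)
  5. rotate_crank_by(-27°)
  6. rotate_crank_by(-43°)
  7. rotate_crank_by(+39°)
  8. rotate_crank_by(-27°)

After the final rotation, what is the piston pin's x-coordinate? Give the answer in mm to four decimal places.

set_geometry: r = 39 mm, L = 158 mm, e = 20 mm; θ ← 0°
rotate_crank_by(+76°): θ ← 0° +76° = 76°
rotate_crank_by(-21°): θ ← 76° -21° = 55°
rotate_crank_by(-87°): θ ← 55° -87° = -32°
rotate_crank_by(-27°): θ ← -32° -27° = -59°
rotate_crank_by(-43°): θ ← -59° -43° = -102°
rotate_crank_by(+39°): θ ← -102° +39° = -63°
rotate_crank_by(-27°): θ ← -63° -27° = -90°
crank pin P = (r cos θ, r sin θ) = (0.000000, -39.000000)
h = r sin θ − e = -39.000000 − 20 = -59.000000
x = r cos θ + √(L² − h²) = 0.000000 + √(24964.0 − 3481.0000) = 0.000000 + 146.570802 = 146.570802

146.5708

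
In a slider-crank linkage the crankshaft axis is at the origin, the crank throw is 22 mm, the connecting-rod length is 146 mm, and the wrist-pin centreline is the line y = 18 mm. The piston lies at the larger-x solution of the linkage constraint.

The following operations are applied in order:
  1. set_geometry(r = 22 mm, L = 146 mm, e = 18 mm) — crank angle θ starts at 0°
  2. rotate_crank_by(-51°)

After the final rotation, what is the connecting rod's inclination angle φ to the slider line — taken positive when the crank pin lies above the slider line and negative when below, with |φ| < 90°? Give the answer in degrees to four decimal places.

-13.9097

set_geometry: r = 22 mm, L = 146 mm, e = 18 mm; θ ← 0°
rotate_crank_by(-51°): θ ← 0° -51° = -51°
crank pin P = (r cos θ, r sin θ) = (13.845049, -17.097211)
h = r sin θ − e = -17.097211 − 18 = -35.097211
sin φ = h / L = -35.097211 / 146 = -0.24039186
φ = arcsin(-0.24039186) = -13.909669°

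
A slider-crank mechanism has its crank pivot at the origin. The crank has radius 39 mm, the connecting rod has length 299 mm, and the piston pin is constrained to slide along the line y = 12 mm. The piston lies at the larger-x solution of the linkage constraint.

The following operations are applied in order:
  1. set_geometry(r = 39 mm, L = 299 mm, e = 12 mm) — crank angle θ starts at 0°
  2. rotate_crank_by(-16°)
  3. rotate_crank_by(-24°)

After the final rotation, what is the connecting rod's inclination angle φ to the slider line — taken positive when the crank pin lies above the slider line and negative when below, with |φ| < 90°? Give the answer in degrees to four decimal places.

-7.1216

set_geometry: r = 39 mm, L = 299 mm, e = 12 mm; θ ← 0°
rotate_crank_by(-16°): θ ← 0° -16° = -16°
rotate_crank_by(-24°): θ ← -16° -24° = -40°
crank pin P = (r cos θ, r sin θ) = (29.875733, -25.068717)
h = r sin θ − e = -25.068717 − 12 = -37.068717
sin φ = h / L = -37.068717 / 299 = -0.12397564
φ = arcsin(-0.12397564) = -7.121604°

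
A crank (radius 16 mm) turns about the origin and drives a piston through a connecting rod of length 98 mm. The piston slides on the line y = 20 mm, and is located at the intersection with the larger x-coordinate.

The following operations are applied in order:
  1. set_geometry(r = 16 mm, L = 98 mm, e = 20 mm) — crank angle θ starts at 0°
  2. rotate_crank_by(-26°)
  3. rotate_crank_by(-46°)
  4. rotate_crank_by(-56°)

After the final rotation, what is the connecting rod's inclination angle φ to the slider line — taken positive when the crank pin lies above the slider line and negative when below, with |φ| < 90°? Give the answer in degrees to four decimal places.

-19.4350

set_geometry: r = 16 mm, L = 98 mm, e = 20 mm; θ ← 0°
rotate_crank_by(-26°): θ ← 0° -26° = -26°
rotate_crank_by(-46°): θ ← -26° -46° = -72°
rotate_crank_by(-56°): θ ← -72° -56° = -128°
crank pin P = (r cos θ, r sin θ) = (-9.850584, -12.608172)
h = r sin θ − e = -12.608172 − 20 = -32.608172
sin φ = h / L = -32.608172 / 98 = -0.33273645
φ = arcsin(-0.33273645) = -19.434951°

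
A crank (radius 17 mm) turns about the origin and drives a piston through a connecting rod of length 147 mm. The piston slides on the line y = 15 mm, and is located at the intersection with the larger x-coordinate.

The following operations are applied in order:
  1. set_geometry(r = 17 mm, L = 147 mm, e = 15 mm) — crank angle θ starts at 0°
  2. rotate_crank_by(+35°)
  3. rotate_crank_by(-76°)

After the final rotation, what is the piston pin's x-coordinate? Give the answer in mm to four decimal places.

157.4849

set_geometry: r = 17 mm, L = 147 mm, e = 15 mm; θ ← 0°
rotate_crank_by(+35°): θ ← 0° +35° = 35°
rotate_crank_by(-76°): θ ← 35° -76° = -41°
crank pin P = (r cos θ, r sin θ) = (12.830063, -11.153003)
h = r sin θ − e = -11.153003 − 15 = -26.153003
x = r cos θ + √(L² − h²) = 12.830063 + √(21609.0 − 683.9796) = 12.830063 + 144.654832 = 157.484895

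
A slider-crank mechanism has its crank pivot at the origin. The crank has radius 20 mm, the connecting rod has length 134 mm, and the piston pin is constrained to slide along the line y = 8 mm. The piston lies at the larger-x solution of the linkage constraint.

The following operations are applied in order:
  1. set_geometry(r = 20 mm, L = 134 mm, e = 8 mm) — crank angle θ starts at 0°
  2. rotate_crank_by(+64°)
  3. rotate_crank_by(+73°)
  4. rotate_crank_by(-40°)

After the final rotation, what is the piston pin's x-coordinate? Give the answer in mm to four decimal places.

131.0375

set_geometry: r = 20 mm, L = 134 mm, e = 8 mm; θ ← 0°
rotate_crank_by(+64°): θ ← 0° +64° = 64°
rotate_crank_by(+73°): θ ← 64° +73° = 137°
rotate_crank_by(-40°): θ ← 137° -40° = 97°
crank pin P = (r cos θ, r sin θ) = (-2.437387, 19.850923)
h = r sin θ − e = 19.850923 − 8 = 11.850923
x = r cos θ + √(L² − h²) = -2.437387 + √(17956.0 − 140.4444) = -2.437387 + 133.474925 = 131.037538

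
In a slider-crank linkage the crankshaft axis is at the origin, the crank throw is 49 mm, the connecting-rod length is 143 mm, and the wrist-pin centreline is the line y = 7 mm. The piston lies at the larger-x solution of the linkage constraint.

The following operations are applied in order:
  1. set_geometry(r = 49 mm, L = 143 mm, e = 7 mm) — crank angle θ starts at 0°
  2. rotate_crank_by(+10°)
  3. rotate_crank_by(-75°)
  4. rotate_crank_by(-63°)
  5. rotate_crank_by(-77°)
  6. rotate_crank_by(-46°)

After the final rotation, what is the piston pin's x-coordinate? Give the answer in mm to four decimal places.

set_geometry: r = 49 mm, L = 143 mm, e = 7 mm; θ ← 0°
rotate_crank_by(+10°): θ ← 0° +10° = 10°
rotate_crank_by(-75°): θ ← 10° -75° = -65°
rotate_crank_by(-63°): θ ← -65° -63° = -128°
rotate_crank_by(-77°): θ ← -128° -77° = -205°
rotate_crank_by(-46°): θ ← -205° -46° = -251°
crank pin P = (r cos θ, r sin θ) = (-15.952840, 46.330410)
h = r sin θ − e = 46.330410 − 7 = 39.330410
x = r cos θ + √(L² − h²) = -15.952840 + √(20449.0 − 1546.8812) = -15.952840 + 137.484977 = 121.532137

121.5321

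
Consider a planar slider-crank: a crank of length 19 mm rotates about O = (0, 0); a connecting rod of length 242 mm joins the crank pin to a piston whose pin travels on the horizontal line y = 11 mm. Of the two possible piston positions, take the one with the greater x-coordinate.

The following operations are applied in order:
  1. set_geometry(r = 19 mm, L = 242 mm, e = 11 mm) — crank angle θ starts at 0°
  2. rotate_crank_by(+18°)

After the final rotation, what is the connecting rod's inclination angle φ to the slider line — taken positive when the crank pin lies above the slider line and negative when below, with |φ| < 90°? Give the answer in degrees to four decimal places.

set_geometry: r = 19 mm, L = 242 mm, e = 11 mm; θ ← 0°
rotate_crank_by(+18°): θ ← 0° +18° = 18°
crank pin P = (r cos θ, r sin θ) = (18.070074, 5.871323)
h = r sin θ − e = 5.871323 − 11 = -5.128677
sin φ = h / L = -5.128677 / 242 = -0.02119288
φ = arcsin(-0.02119288) = -1.214354°

-1.2144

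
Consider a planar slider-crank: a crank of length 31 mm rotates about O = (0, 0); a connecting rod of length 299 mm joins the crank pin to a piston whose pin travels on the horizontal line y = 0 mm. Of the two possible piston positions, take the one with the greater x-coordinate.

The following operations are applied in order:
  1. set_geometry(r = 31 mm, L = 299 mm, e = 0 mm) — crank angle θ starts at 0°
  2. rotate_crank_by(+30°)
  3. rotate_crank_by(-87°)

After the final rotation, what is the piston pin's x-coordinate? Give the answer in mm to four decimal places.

314.7513

set_geometry: r = 31 mm, L = 299 mm, e = 0 mm; θ ← 0°
rotate_crank_by(+30°): θ ← 0° +30° = 30°
rotate_crank_by(-87°): θ ← 30° -87° = -57°
crank pin P = (r cos θ, r sin θ) = (16.883810, -25.998788)
h = r sin θ − e = -25.998788 − 0 = -25.998788
x = r cos θ + √(L² − h²) = 16.883810 + √(89401.0 − 675.9370) = 16.883810 + 297.867526 = 314.751336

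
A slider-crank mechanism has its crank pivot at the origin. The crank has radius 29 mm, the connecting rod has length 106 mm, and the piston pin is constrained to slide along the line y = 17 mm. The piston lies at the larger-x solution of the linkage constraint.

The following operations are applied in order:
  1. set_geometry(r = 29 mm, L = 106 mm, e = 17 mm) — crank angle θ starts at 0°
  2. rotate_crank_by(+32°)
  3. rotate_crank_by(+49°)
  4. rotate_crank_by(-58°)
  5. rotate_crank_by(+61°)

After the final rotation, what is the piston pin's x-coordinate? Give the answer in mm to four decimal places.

108.3679

set_geometry: r = 29 mm, L = 106 mm, e = 17 mm; θ ← 0°
rotate_crank_by(+32°): θ ← 0° +32° = 32°
rotate_crank_by(+49°): θ ← 32° +49° = 81°
rotate_crank_by(-58°): θ ← 81° -58° = 23°
rotate_crank_by(+61°): θ ← 23° +61° = 84°
crank pin P = (r cos θ, r sin θ) = (3.031325, 28.841135)
h = r sin θ − e = 28.841135 − 17 = 11.841135
x = r cos θ + √(L² − h²) = 3.031325 + √(11236.0 − 140.2125) = 3.031325 + 105.336544 = 108.367870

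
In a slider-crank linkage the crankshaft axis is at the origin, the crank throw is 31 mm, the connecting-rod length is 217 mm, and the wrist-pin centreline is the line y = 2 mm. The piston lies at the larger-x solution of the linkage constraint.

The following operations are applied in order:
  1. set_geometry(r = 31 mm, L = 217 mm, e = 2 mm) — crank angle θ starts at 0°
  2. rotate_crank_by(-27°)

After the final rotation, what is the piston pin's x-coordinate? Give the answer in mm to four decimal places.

set_geometry: r = 31 mm, L = 217 mm, e = 2 mm; θ ← 0°
rotate_crank_by(-27°): θ ← 0° -27° = -27°
crank pin P = (r cos θ, r sin θ) = (27.621202, -14.073705)
h = r sin θ − e = -14.073705 − 2 = -16.073705
x = r cos θ + √(L² − h²) = 27.621202 + √(47089.0 − 258.3640) = 27.621202 + 216.403872 = 244.025075

244.0251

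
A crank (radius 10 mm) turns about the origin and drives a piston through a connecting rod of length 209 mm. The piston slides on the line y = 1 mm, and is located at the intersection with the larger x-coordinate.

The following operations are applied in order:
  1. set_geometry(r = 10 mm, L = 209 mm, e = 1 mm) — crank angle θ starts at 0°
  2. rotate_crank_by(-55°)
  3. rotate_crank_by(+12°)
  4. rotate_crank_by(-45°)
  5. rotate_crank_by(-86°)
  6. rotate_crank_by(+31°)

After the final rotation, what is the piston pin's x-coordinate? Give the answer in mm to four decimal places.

200.8958

set_geometry: r = 10 mm, L = 209 mm, e = 1 mm; θ ← 0°
rotate_crank_by(-55°): θ ← 0° -55° = -55°
rotate_crank_by(+12°): θ ← -55° +12° = -43°
rotate_crank_by(-45°): θ ← -43° -45° = -88°
rotate_crank_by(-86°): θ ← -88° -86° = -174°
rotate_crank_by(+31°): θ ← -174° +31° = -143°
crank pin P = (r cos θ, r sin θ) = (-7.986355, -6.018150)
h = r sin θ − e = -6.018150 − 1 = -7.018150
x = r cos θ + √(L² − h²) = -7.986355 + √(43681.0 − 49.2544) = -7.986355 + 208.882133 = 200.895778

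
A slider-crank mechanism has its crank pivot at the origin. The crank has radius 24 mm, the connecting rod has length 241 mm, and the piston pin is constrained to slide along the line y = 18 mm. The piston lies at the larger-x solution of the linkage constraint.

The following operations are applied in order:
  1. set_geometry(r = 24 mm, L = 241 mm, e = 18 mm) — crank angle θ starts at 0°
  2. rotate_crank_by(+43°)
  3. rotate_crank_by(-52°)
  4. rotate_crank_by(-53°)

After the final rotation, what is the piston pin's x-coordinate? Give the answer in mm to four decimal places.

249.0594

set_geometry: r = 24 mm, L = 241 mm, e = 18 mm; θ ← 0°
rotate_crank_by(+43°): θ ← 0° +43° = 43°
rotate_crank_by(-52°): θ ← 43° -52° = -9°
rotate_crank_by(-53°): θ ← -9° -53° = -62°
crank pin P = (r cos θ, r sin θ) = (11.267318, -21.190742)
h = r sin θ − e = -21.190742 − 18 = -39.190742
x = r cos θ + √(L² − h²) = 11.267318 + √(58081.0 − 1535.9143) = 11.267318 + 237.792106 = 249.059424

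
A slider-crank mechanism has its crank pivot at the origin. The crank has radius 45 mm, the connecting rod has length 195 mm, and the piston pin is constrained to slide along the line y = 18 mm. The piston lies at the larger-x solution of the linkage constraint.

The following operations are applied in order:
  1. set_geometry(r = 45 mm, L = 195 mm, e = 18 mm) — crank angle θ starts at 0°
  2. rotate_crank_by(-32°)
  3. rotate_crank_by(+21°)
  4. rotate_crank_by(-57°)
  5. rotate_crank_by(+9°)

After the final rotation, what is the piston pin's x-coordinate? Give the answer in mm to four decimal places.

209.7901

set_geometry: r = 45 mm, L = 195 mm, e = 18 mm; θ ← 0°
rotate_crank_by(-32°): θ ← 0° -32° = -32°
rotate_crank_by(+21°): θ ← -32° +21° = -11°
rotate_crank_by(-57°): θ ← -11° -57° = -68°
rotate_crank_by(+9°): θ ← -68° +9° = -59°
crank pin P = (r cos θ, r sin θ) = (23.176713, -38.572529)
h = r sin θ − e = -38.572529 − 18 = -56.572529
x = r cos θ + √(L² − h²) = 23.176713 + √(38025.0 − 3200.4510) = 23.176713 + 186.613368 = 209.790081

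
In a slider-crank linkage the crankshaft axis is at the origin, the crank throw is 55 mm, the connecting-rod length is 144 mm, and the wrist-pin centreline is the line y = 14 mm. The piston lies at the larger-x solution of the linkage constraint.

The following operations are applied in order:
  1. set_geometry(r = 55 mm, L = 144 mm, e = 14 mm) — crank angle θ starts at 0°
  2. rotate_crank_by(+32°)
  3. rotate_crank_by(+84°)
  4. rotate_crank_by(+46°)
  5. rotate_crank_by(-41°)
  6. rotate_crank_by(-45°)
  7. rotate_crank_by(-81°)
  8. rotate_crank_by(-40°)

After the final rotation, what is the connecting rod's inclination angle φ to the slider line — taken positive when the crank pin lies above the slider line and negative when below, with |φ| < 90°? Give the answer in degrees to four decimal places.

-21.5491

set_geometry: r = 55 mm, L = 144 mm, e = 14 mm; θ ← 0°
rotate_crank_by(+32°): θ ← 0° +32° = 32°
rotate_crank_by(+84°): θ ← 32° +84° = 116°
rotate_crank_by(+46°): θ ← 116° +46° = 162°
rotate_crank_by(-41°): θ ← 162° -41° = 121°
rotate_crank_by(-45°): θ ← 121° -45° = 76°
rotate_crank_by(-81°): θ ← 76° -81° = -5°
rotate_crank_by(-40°): θ ← -5° -40° = -45°
crank pin P = (r cos θ, r sin θ) = (38.890873, -38.890873)
h = r sin θ − e = -38.890873 − 14 = -52.890873
sin φ = h / L = -52.890873 / 144 = -0.36729773
φ = arcsin(-0.36729773) = -21.549057°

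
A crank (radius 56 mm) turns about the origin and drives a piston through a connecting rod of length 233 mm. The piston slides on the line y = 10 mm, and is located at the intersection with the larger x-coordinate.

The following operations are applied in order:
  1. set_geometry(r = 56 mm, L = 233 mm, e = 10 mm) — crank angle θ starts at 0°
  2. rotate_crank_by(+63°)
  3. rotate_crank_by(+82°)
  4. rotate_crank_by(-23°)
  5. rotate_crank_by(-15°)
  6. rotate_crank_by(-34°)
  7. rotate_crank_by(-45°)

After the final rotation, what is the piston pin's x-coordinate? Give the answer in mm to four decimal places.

set_geometry: r = 56 mm, L = 233 mm, e = 10 mm; θ ← 0°
rotate_crank_by(+63°): θ ← 0° +63° = 63°
rotate_crank_by(+82°): θ ← 63° +82° = 145°
rotate_crank_by(-23°): θ ← 145° -23° = 122°
rotate_crank_by(-15°): θ ← 122° -15° = 107°
rotate_crank_by(-34°): θ ← 107° -34° = 73°
rotate_crank_by(-45°): θ ← 73° -45° = 28°
crank pin P = (r cos θ, r sin θ) = (49.445065, 26.290408)
h = r sin θ − e = 26.290408 − 10 = 16.290408
x = r cos θ + √(L² − h²) = 49.445065 + √(54289.0 − 265.3774) = 49.445065 + 232.429823 = 281.874888

281.8749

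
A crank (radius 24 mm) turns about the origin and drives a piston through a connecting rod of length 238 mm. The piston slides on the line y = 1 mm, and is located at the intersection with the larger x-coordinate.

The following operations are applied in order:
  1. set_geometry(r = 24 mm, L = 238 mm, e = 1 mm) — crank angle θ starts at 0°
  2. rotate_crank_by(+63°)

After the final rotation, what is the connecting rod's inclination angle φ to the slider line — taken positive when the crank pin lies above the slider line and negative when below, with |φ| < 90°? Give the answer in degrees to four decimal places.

4.9133

set_geometry: r = 24 mm, L = 238 mm, e = 1 mm; θ ← 0°
rotate_crank_by(+63°): θ ← 0° +63° = 63°
crank pin P = (r cos θ, r sin θ) = (10.895772, 21.384157)
h = r sin θ − e = 21.384157 − 1 = 20.384157
sin φ = h / L = 20.384157 / 238 = 0.08564772
φ = arcsin(0.08564772) = 4.913272°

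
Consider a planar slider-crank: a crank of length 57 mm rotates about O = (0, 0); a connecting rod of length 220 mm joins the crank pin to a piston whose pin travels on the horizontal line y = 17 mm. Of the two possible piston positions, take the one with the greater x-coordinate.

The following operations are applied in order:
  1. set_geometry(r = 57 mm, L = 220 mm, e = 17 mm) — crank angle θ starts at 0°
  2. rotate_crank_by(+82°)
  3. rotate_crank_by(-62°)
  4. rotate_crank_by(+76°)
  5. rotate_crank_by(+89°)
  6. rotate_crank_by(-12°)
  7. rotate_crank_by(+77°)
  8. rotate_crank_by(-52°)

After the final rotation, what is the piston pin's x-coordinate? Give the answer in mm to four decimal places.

set_geometry: r = 57 mm, L = 220 mm, e = 17 mm; θ ← 0°
rotate_crank_by(+82°): θ ← 0° +82° = 82°
rotate_crank_by(-62°): θ ← 82° -62° = 20°
rotate_crank_by(+76°): θ ← 20° +76° = 96°
rotate_crank_by(+89°): θ ← 96° +89° = 185°
rotate_crank_by(-12°): θ ← 185° -12° = 173°
rotate_crank_by(+77°): θ ← 173° +77° = 250°
rotate_crank_by(-52°): θ ← 250° -52° = 198°
crank pin P = (r cos θ, r sin θ) = (-54.210221, -17.613969)
h = r sin θ − e = -17.613969 − 17 = -34.613969
x = r cos θ + √(L² − h²) = -54.210221 + √(48400.0 − 1198.1268) = -54.210221 + 217.259921 = 163.049699

163.0497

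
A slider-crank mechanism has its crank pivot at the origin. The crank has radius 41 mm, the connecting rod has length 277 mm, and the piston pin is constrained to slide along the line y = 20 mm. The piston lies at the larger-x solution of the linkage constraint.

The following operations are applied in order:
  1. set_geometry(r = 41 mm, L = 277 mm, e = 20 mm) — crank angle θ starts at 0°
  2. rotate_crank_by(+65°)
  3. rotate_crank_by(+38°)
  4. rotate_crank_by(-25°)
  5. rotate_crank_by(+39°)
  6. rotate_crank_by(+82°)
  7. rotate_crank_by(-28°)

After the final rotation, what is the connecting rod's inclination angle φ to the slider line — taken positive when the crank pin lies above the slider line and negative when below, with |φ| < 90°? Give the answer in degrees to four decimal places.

set_geometry: r = 41 mm, L = 277 mm, e = 20 mm; θ ← 0°
rotate_crank_by(+65°): θ ← 0° +65° = 65°
rotate_crank_by(+38°): θ ← 65° +38° = 103°
rotate_crank_by(-25°): θ ← 103° -25° = 78°
rotate_crank_by(+39°): θ ← 78° +39° = 117°
rotate_crank_by(+82°): θ ← 117° +82° = 199°
rotate_crank_by(-28°): θ ← 199° -28° = 171°
crank pin P = (r cos θ, r sin θ) = (-40.495222, 6.413813)
h = r sin θ − e = 6.413813 − 20 = -13.586187
sin φ = h / L = -13.586187 / 277 = -0.04904761
φ = arcsin(-0.04904761) = -2.811349°

-2.8113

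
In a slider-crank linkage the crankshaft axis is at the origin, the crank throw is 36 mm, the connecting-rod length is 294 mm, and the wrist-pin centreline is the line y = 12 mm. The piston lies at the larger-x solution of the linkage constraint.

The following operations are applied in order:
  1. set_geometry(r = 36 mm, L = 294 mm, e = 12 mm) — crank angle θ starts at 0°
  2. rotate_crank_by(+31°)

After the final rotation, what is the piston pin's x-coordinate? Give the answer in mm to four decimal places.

set_geometry: r = 36 mm, L = 294 mm, e = 12 mm; θ ← 0°
rotate_crank_by(+31°): θ ← 0° +31° = 31°
crank pin P = (r cos θ, r sin θ) = (30.858023, 18.541371)
h = r sin θ − e = 18.541371 − 12 = 6.541371
x = r cos θ + √(L² − h²) = 30.858023 + √(86436.0 − 42.7895) = 30.858023 + 293.927220 = 324.785243

324.7852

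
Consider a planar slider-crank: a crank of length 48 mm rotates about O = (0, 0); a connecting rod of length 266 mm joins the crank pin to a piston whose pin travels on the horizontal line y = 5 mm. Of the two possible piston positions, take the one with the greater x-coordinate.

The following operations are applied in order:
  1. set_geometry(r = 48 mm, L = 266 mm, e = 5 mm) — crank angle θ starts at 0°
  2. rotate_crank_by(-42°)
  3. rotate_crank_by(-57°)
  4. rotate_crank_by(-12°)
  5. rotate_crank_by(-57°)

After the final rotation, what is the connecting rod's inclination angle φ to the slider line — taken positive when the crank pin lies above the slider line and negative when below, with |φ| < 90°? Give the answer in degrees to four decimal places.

-3.2283

set_geometry: r = 48 mm, L = 266 mm, e = 5 mm; θ ← 0°
rotate_crank_by(-42°): θ ← 0° -42° = -42°
rotate_crank_by(-57°): θ ← -42° -57° = -99°
rotate_crank_by(-12°): θ ← -99° -12° = -111°
rotate_crank_by(-57°): θ ← -111° -57° = -168°
crank pin P = (r cos θ, r sin θ) = (-46.951085, -9.979761)
h = r sin θ − e = -9.979761 − 5 = -14.979761
sin φ = h / L = -14.979761 / 266 = -0.05631489
φ = arcsin(-0.05631489) = -3.228314°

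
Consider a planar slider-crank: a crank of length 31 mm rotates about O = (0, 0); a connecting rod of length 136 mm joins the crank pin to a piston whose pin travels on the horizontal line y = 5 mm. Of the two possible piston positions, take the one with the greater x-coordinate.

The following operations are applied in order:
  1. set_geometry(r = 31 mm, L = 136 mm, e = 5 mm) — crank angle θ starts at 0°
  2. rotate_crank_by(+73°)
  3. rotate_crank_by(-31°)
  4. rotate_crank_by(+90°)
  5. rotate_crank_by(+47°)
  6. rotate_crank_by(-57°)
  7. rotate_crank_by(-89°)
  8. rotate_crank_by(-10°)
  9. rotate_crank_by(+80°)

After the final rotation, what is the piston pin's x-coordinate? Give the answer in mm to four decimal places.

126.6704

set_geometry: r = 31 mm, L = 136 mm, e = 5 mm; θ ← 0°
rotate_crank_by(+73°): θ ← 0° +73° = 73°
rotate_crank_by(-31°): θ ← 73° -31° = 42°
rotate_crank_by(+90°): θ ← 42° +90° = 132°
rotate_crank_by(+47°): θ ← 132° +47° = 179°
rotate_crank_by(-57°): θ ← 179° -57° = 122°
rotate_crank_by(-89°): θ ← 122° -89° = 33°
rotate_crank_by(-10°): θ ← 33° -10° = 23°
rotate_crank_by(+80°): θ ← 23° +80° = 103°
crank pin P = (r cos θ, r sin θ) = (-6.973483, 30.205472)
h = r sin θ − e = 30.205472 − 5 = 25.205472
x = r cos θ + √(L² − h²) = -6.973483 + √(18496.0 − 635.3158) = -6.973483 + 133.643871 = 126.670388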